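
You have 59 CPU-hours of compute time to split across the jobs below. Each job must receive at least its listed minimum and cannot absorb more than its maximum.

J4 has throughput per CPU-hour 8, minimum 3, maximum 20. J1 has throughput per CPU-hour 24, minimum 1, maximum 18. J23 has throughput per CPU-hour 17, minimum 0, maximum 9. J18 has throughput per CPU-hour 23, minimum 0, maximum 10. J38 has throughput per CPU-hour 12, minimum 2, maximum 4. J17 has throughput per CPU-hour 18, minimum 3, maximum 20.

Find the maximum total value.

1172

Meeting every minimum uses 3+1+0+0+2+3 = 9 CPU-hours, leaving 50.
Order the jobs by throughput per CPU-hour: J1 24 > J18 23 > J17 18 > J23 17 > J38 12 > J4 8.
J1: +17 to 18 (cap) — 33 left.
J18 takes 10 more to reach its cap of 10 — 23 left.
J17 takes 17 more to reach its cap of 20 — 6 left.
J23: +6 (room for 9) → 6. Pool exhausted.
Total = 8×3 + 24×18 + 17×6 + 23×10 + 12×2 + 18×20 = 1172.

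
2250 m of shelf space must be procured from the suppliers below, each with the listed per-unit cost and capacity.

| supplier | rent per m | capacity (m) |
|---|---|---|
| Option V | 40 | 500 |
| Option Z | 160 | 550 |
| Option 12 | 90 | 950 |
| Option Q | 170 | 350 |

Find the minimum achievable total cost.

236000

Fill from the cheapest supplier first.
Option V at 40: take all 500 m ; 1750 still needed.
Option 12 at 90: take all 950 m ; 800 still needed.
Option Z at 160: take all 550 m ; 250 still needed.
Take 250 from Option Q at 170 to finish.
Cost = 500×40 + 950×90 + 550×160 + 250×170 = 236000.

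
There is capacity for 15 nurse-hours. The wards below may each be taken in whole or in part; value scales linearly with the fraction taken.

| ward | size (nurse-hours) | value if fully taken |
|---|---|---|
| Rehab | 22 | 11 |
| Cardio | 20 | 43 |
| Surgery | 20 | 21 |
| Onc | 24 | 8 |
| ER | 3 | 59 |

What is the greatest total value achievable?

Sort by value density: ER 59/3≈19.7, Cardio 43/20≈2.15, Surgery 21/20≈1.05, Rehab 11/22≈0.5, Onc 8/24≈0.333.
Take all of ER (3 nurse-hours, value 59) → 12 nurse-hours left.
12 nurse-hours left: a 12/20 share of Cardio gives 43×12/20 = 25.8.
Total value = 84.8.

84.8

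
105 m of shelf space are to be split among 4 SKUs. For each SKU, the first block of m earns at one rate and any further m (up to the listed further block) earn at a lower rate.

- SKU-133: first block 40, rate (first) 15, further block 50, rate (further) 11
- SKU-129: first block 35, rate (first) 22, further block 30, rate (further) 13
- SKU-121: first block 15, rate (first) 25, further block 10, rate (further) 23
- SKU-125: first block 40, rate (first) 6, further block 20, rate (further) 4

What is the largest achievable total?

2040

Order all 8 blocks by rate: SKU-121/first 25 > SKU-121/second 23 > SKU-129/first 22 > SKU-133/first 15 > SKU-129/second 13 > SKU-133/second 11 > SKU-125/first 6 > SKU-125/second 4.
Fill SKU-121 first block (15 at 25) → 90 left.
Fill SKU-121 second block (10 at 23) → 80 left.
SKU-129/first (22): +35 → 45 left.
SKU-133/first (15): +40 → 5 left.
5 remain; put them into SKU-129 second at 13.
Total = 25×15 + 23×10 + 22×35 + 15×40 + 13×5 = 2040.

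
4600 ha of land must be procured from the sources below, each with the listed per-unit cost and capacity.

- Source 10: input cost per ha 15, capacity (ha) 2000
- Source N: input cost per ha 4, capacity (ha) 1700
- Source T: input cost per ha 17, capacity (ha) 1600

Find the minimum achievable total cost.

52100

Use sources in increasing cost order.
Source N at 4: take all 1700 ha → 2900 still needed.
Take 2000 from Source 10 at 15 → need 900 more.
Source T at 17: take 900 of its 1600 → requirement met.
Cost = 1700×4 + 2000×15 + 900×17 = 52100.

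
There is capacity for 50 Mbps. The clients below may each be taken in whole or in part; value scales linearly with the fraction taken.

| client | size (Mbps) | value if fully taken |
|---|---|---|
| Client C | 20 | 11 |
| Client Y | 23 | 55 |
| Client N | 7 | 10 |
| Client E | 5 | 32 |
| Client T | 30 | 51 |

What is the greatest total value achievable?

124.4

Best value per unit of size first: Client E 32/5≈6.4, Client Y 55/23≈2.39, Client T 51/30≈1.7, Client N 10/7≈1.43, Client C 11/20≈0.55.
Client E: take in full, 5 Mbps for value 32 — 45 left.
Client Y: take in full, 23 Mbps for value 55 — 22 left.
22 Mbps left: a 22/30 share of Client T gives 51×22/30 = 37.4.
Total value = 124.4.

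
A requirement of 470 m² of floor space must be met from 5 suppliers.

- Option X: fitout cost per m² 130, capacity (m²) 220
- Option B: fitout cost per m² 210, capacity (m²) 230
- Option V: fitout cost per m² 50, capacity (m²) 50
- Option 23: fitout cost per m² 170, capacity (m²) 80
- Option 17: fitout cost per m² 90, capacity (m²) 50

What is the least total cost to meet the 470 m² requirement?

Cheapest first:
Option V at 50: take all 50 m² → 420 still needed.
Take 50 from Option 17 at 90 → need 370 more.
Option X (130): use full 220 → 150 m² to go.
Take 80 from Option 23 at 170 → need 70 more.
Option B at 210: take 70 of its 230 → requirement met.
Cost = 50×50 + 50×90 + 220×130 + 80×170 + 70×210 = 63900.

63900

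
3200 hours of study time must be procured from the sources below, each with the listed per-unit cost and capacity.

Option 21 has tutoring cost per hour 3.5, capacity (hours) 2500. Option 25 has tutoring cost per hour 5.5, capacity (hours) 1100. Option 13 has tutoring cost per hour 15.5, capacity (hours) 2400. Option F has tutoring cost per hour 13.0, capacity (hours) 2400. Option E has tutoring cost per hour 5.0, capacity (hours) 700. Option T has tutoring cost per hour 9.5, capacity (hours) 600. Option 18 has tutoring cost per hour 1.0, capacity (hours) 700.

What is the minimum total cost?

Cheapest first:
Option 18 (1.0): use full 700 → 2500 hours to go.
Take 2500 from Option 21 at 3.5 → need 0 more.
Option E, Option 25, Option T, Option F, Option 13: unused.
Cost = 700×1.0 + 2500×3.5 = 9450.

9450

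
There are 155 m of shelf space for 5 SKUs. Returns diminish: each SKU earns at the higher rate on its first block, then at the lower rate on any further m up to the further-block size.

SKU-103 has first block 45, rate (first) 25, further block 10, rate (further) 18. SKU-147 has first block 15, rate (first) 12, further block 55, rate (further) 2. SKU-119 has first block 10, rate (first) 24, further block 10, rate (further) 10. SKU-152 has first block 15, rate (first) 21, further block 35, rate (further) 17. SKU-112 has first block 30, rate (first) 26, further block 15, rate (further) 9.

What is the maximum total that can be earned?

3355

Rank every tier by rate: SKU-112/T1 26 > SKU-103/T1 25 > SKU-119/T1 24 > SKU-152/T1 21 > SKU-103/T2 18 > SKU-152/T2 17 > SKU-147/T1 12 > SKU-119/T2 10 > SKU-112/T2 9 > SKU-147/T2 2.
Fill SKU-112 T1 block (30 at 26) ; 125 left.
SKU-103/T1 (25): +45 ; 80 left.
Fill SKU-119 T1 block (10 at 24) ; 70 left.
SKU-152/T1 (21): +15 ; 55 left.
SKU-103/T2 (18): +10 ; 45 left.
SKU-152/T2 (17): +35 ; 10 left.
10 remain; put them into SKU-147 T1 at 12.
Total = 26×30 + 25×45 + 24×10 + 21×15 + 18×10 + 17×35 + 12×10 = 3355.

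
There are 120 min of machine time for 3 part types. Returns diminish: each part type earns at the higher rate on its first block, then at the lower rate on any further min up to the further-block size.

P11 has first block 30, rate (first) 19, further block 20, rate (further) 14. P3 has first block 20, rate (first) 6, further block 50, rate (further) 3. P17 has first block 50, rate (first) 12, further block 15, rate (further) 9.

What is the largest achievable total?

1615

Rank every tier by rate: P11/first 19 > P11/second 14 > P17/first 12 > P17/second 9 > P3/first 6 > P3/second 3.
P11/first (19): +30 → 90 left.
P11 second at 14: fill all 20 → 70 left.
P17 first at 12: fill all 50 → 20 left.
Fill P17 second block (15 at 9) → 5 left.
5 remain; put them into P3 first at 6.
Total = 19×30 + 14×20 + 12×50 + 9×15 + 6×5 = 1615.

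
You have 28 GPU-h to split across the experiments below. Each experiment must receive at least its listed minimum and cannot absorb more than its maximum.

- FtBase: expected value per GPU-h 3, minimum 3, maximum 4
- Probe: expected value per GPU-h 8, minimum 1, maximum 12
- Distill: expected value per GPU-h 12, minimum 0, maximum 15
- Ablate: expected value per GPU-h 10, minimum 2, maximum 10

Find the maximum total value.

287

Meeting every minimum uses 3+1+0+2 = 6 GPU-h, leaving 22.
Rank by expected value per GPU-h: Distill 12 > Ablate 10 > Probe 8 > FtBase 3.
Distill: +15 to 15 (cap) ; 7 left.
Ablate: +7 (room for 8) → 9. Pool exhausted.
Total = 3×3 + 8×1 + 12×15 + 10×9 = 287.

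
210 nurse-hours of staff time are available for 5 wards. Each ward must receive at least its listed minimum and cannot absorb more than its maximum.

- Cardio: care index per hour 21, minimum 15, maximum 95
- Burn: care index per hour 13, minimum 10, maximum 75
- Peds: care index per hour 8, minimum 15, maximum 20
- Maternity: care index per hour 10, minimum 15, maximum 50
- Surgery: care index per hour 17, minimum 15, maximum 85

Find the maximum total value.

Meeting every minimum uses 15+10+15+15+15 = 70 nurse-hours, leaving 140.
Order the wards by care index per hour: Cardio 21 > Surgery 17 > Burn 13 > Maternity 10 > Peds 8.
Cardio takes 80 more to reach its cap of 95 → 60 left.
Surgery: +60 (room for 70) → 75. Pool exhausted.
Total = 21×95 + 13×10 + 8×15 + 10×15 + 17×75 = 3670.

3670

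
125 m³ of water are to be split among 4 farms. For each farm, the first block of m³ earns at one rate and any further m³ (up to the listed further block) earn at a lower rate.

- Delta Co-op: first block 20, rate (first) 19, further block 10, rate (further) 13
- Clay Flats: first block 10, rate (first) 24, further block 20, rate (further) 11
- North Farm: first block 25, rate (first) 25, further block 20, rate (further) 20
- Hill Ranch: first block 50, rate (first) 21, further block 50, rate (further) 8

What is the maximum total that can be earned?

2695

Treat each block as its own option and order by rate: North Farm/T1 25 > Clay Flats/T1 24 > Hill Ranch/T1 21 > North Farm/T2 20 > Delta Co-op/T1 19 > Delta Co-op/T2 13 > Clay Flats/T2 11 > Hill Ranch/T2 8.
Fill North Farm T1 block (25 at 25) — 100 left.
Fill Clay Flats T1 block (10 at 24) — 90 left.
Fill Hill Ranch T1 block (50 at 21) — 40 left.
Fill North Farm T2 block (20 at 20) — 20 left.
Fill Delta Co-op T1 block (20 at 19) — 0 left.
Total = 25×25 + 24×10 + 21×50 + 20×20 + 19×20 = 2695.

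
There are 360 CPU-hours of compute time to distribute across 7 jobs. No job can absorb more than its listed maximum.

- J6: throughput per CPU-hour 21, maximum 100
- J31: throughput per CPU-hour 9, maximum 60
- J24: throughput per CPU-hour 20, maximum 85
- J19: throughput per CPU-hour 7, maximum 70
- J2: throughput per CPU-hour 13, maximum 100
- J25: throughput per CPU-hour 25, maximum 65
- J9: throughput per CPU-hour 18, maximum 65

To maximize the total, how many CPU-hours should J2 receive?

45

Rank by throughput per CPU-hour: J25 25 > J6 21 > J24 20 > J9 18 > J2 13 > J31 9 > J19 7.
J25: +65 to 65 (cap) ; 295 left.
J6 takes 100 to reach its cap of 100 ; 195 left.
J24 takes 85 to reach its cap of 85 ; 110 left.
J9 takes 65 to reach its cap of 65 ; 45 left.
J2: +45 (room for 100) → 45. Pool exhausted.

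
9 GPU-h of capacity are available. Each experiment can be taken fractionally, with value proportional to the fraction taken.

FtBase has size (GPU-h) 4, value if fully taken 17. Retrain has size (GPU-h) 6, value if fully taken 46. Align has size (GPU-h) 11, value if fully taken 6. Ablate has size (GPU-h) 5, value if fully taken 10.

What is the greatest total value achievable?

58.75

Sort by value density: Retrain 46/6≈7.67, FtBase 17/4≈4.25, Ablate 10/5≈2, Align 6/11≈0.545.
All 6 GPU-h of Retrain fit (value 46) — 3 remain.
Only 3 GPU-h remain; take 3/4 of FtBase for value 17×3/4 = 12.75.
Total value = 58.75.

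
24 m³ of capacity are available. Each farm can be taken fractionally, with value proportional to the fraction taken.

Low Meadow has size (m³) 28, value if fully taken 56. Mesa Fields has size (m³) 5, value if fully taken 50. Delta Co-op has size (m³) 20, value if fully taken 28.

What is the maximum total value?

Rank by value-to-size ratio: Mesa Fields 50/5≈10, Low Meadow 56/28≈2, Delta Co-op 28/20≈1.4.
Take all of Mesa Fields (5 m³, value 50) — 19 m³ left.
Only 19 m³ remain; take 19/28 of Low Meadow for value 56×19/28 = 38.
Total value = 88.

88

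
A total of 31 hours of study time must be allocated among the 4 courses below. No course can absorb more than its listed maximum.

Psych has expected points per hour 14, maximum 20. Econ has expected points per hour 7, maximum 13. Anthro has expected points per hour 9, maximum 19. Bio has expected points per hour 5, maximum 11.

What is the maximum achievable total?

379

Highest expected points per hour first: Psych 14 > Anthro 9 > Econ 7 > Bio 5.
Psych takes 20 to reach its cap of 20 — 11 left.
Only 11 left; Anthro takes them to reach 11.
Total = 14×20 + 9×11 = 379.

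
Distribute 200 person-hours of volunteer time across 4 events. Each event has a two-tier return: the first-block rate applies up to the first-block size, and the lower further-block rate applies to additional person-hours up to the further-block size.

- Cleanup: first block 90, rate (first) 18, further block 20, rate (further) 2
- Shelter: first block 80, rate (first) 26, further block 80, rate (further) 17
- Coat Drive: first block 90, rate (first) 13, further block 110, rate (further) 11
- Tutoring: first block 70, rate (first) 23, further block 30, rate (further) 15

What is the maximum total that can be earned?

4590

Rank every tier by rate: Shelter/T1 26 > Tutoring/T1 23 > Cleanup/T1 18 > Shelter/T2 17 > Tutoring/T2 15 > Coat Drive/T1 13 > Coat Drive/T2 11 > Cleanup/T2 2.
Shelter/T1 (26): +80 ; 120 left.
Fill Tutoring T1 block (70 at 23) ; 50 left.
Cleanup T1 at 18: only 50 left, fill 50.
Total = 26×80 + 23×70 + 18×50 = 4590.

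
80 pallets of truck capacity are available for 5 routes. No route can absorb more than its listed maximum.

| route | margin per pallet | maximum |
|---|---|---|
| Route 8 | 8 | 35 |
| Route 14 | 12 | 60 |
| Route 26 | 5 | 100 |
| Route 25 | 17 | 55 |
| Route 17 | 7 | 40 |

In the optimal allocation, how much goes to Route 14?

25

Order the routes by margin per pallet: Route 25 17 > Route 14 12 > Route 8 8 > Route 17 7 > Route 26 5.
Give Route 25 55 to hit its cap of 55 → 25 left.
Route 14: +25 (room for 60) → 25. Pool exhausted.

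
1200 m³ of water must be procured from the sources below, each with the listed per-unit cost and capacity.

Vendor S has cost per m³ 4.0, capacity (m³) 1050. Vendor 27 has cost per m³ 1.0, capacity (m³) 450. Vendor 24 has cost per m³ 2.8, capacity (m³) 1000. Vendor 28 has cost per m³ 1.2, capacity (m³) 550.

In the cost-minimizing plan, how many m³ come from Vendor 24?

Fill from the cheapest source first.
Vendor 27 (1.0): use full 450 ; 750 m³ to go.
Vendor 28 (1.2): use full 550 ; 200 m³ to go.
Vendor 24 at 2.8: take 200 of its 1000 ; requirement met.
Vendor S: unused.

200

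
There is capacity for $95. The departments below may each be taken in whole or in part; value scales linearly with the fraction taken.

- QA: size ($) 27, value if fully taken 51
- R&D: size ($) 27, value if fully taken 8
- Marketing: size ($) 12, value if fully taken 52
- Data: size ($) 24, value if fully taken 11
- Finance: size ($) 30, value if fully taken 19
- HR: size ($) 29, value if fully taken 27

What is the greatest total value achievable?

147.1

Sort by value density: Marketing 52/12≈4.33, QA 51/27≈1.89, HR 27/29≈0.931, Finance 19/30≈0.633, Data 11/24≈0.458, R&D 8/27≈0.296.
Take all of Marketing (12 $, value 52) → 83 $ left.
QA: take in full, 27 $ for value 51 → 56 left.
HR: take in full, 29 $ for value 27 → 27 left.
Only 27 $ remain; take 27/30 of Finance for value 19×27/30 = 17.1.
Total value = 147.1.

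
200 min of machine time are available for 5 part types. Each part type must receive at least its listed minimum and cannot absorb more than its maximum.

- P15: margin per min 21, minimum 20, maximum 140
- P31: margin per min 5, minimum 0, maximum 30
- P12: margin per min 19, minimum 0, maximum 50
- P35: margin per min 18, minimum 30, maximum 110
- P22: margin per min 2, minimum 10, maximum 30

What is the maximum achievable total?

Meeting every minimum uses 20+0+0+30+10 = 60 min, leaving 140.
Highest margin per min first: P15 21 > P12 19 > P35 18 > P31 5 > P22 2.
Give P15 120 more to hit its cap of 140 → 20 left.
P12 has room for 50 more but only 20 remain, so it gets 20.
Total = 21×140 + 19×20 + 18×30 + 2×10 = 3880.

3880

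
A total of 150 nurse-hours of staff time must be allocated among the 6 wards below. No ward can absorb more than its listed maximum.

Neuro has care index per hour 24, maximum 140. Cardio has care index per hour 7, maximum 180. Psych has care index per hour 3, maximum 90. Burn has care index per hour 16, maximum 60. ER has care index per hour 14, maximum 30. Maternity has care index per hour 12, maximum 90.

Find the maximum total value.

Highest care index per hour first: Neuro 24 > Burn 16 > ER 14 > Maternity 12 > Cardio 7 > Psych 3.
Neuro: +140 to 140 (cap) — 10 left.
Burn: +10 (room for 60) → 10. Pool exhausted.
Total = 24×140 + 16×10 = 3520.

3520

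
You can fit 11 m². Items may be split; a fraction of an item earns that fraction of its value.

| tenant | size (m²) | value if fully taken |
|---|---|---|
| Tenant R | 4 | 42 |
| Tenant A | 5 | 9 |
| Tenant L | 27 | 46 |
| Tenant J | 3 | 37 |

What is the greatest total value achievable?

Rank by value-to-size ratio: Tenant J 37/3≈12.3, Tenant R 42/4≈10.5, Tenant A 9/5≈1.8, Tenant L 46/27≈1.7.
Tenant J: take in full, 3 m² for value 37 — 8 left.
Tenant R: take in full, 4 m² for value 42 — 4 left.
Fill the last 4 m² with part of Tenant A: 4/5 of it earns 7.2.
Total value = 86.2.

86.2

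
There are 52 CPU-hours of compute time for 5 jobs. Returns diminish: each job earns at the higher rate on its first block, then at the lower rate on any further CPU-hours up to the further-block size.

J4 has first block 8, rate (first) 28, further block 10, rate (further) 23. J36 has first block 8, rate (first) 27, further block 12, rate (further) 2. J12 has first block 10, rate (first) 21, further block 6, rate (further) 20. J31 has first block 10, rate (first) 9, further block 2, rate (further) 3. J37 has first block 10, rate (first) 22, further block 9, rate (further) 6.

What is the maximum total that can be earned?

Order all 10 blocks by rate: J4/first 28 > J36/first 27 > J4/second 23 > J37/first 22 > J12/first 21 > J12/second 20 > J31/first 9 > J37/second 6 > J31/second 3 > J36/second 2.
Fill J4 first block (8 at 28) — 44 left.
J36 first at 27: fill all 8 — 36 left.
J4/second (23): +10 — 26 left.
J37/first (22): +10 — 16 left.
J12/first (21): +10 — 6 left.
J12/second (20): +6 — 0 left.
Total = 28×8 + 27×8 + 23×10 + 22×10 + 21×10 + 20×6 = 1220.

1220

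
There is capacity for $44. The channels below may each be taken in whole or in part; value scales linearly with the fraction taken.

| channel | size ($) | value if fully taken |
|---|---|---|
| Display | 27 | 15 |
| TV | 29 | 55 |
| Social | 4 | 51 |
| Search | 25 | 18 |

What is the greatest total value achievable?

Best value per unit of size first: Social 51/4≈12.8, TV 55/29≈1.9, Search 18/25≈0.72, Display 15/27≈0.556.
Take all of Social (4 $, value 51) ; 40 $ left.
All 29 $ of TV fit (value 55) ; 11 remain.
11 $ left: a 11/25 share of Search gives 18×11/25 = 7.92.
Total value = 113.92.

113.92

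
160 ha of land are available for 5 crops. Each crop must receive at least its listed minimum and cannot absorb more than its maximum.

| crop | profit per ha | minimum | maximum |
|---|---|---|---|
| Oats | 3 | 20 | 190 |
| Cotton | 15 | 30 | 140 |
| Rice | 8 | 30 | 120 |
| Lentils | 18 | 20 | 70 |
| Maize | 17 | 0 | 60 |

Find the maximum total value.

2180

Meeting every minimum uses 20+30+30+20+0 = 100 ha, leaving 60.
Highest profit per ha first: Lentils 18 > Maize 17 > Cotton 15 > Rice 8 > Oats 3.
Lentils takes 50 more to reach its cap of 70 — 10 left.
Maize: +10 (room for 60) → 10. Pool exhausted.
Total = 3×20 + 15×30 + 8×30 + 18×70 + 17×10 = 2180.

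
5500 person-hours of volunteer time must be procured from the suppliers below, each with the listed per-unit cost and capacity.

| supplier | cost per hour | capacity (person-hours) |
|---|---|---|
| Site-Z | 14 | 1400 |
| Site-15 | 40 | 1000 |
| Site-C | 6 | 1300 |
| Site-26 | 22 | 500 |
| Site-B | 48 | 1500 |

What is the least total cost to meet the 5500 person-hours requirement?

140800

Cheapest first:
Site-C at 6: take all 1300 person-hours → 4200 still needed.
Take 1400 from Site-Z at 14 → need 2800 more.
Take 500 from Site-26 at 22 → need 2300 more.
Take 1000 from Site-15 at 40 → need 1300 more.
Site-B (48): take the remaining 1300 → done.
Cost = 1300×6 + 1400×14 + 500×22 + 1000×40 + 1300×48 = 140800.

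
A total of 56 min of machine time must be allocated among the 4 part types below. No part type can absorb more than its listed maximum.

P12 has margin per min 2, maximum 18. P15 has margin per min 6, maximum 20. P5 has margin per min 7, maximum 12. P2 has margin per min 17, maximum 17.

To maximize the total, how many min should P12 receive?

7

Order the part types by margin per min: P2 17 > P5 7 > P15 6 > P12 2.
P2: +17 to 17 (cap) — 39 left.
P5 takes 12 to reach its cap of 12 — 27 left.
P15: +20 to 20 (cap) — 7 left.
P12 has room for 18 but only 7 remain, so it gets 7.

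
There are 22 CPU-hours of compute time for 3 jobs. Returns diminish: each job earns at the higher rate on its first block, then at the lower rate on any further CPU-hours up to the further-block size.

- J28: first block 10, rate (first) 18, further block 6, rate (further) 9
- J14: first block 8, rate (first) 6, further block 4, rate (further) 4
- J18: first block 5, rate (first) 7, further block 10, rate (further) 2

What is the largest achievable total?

275

Rank every tier by rate: J28/tier1 18 > J28/tier2 9 > J18/tier1 7 > J14/tier1 6 > J14/tier2 4 > J18/tier2 2.
J28 tier1 at 18: fill all 10 ; 12 left.
Fill J28 tier2 block (6 at 9) ; 6 left.
Fill J18 tier1 block (5 at 7) ; 1 left.
J14 tier1 at 6: only 1 left, fill 1.
Total = 18×10 + 9×6 + 7×5 + 6×1 = 275.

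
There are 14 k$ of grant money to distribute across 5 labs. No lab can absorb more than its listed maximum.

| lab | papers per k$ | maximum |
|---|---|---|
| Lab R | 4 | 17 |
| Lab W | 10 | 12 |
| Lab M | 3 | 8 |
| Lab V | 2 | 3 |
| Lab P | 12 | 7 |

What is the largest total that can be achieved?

154

Order the labs by papers per k$: Lab P 12 > Lab W 10 > Lab R 4 > Lab M 3 > Lab V 2.
Lab P takes 7 to reach its cap of 7 ; 7 left.
Only 7 left; Lab W takes them to reach 7.
Total = 10×7 + 12×7 = 154.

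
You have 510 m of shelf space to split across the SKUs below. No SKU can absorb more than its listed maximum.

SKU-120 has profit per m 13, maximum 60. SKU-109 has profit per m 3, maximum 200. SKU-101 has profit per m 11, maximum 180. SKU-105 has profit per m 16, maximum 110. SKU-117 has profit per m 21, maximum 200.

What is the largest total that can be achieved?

8280

Order the SKUs by profit per m: SKU-117 21 > SKU-105 16 > SKU-120 13 > SKU-101 11 > SKU-109 3.
SKU-117: +200 to 200 (cap) ; 310 left.
SKU-105 takes 110 to reach its cap of 110 ; 200 left.
SKU-120: +60 to 60 (cap) ; 140 left.
SKU-101: +140 (room for 180) → 140. Pool exhausted.
Total = 13×60 + 11×140 + 16×110 + 21×200 = 8280.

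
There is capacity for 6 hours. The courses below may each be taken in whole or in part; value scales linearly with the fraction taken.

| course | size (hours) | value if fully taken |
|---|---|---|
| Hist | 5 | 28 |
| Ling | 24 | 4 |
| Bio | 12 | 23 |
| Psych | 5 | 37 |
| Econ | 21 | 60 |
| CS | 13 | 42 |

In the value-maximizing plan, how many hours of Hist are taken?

Best value per unit of size first: Psych 37/5≈7.4, Hist 28/5≈5.6, CS 42/13≈3.23, Econ 60/21≈2.86, Bio 23/12≈1.92, Ling 4/24≈0.167.
Psych: take in full, 5 hours for value 37 → 1 left.
1 hours left: a 1/5 share of Hist gives 28×1/5 = 5.6.

1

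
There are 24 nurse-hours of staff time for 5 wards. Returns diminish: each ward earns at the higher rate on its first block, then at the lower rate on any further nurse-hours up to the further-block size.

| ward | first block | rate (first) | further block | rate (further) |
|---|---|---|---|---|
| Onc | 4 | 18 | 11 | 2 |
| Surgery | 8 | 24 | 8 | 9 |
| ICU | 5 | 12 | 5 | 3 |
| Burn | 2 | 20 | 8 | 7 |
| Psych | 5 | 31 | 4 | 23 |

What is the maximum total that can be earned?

Rank every tier by rate: Psych/T1 31 > Surgery/T1 24 > Psych/T2 23 > Burn/T1 20 > Onc/T1 18 > ICU/T1 12 > Surgery/T2 9 > Burn/T2 7 > ICU/T2 3 > Onc/T2 2.
Psych/T1 (31): +5 — 19 left.
Fill Surgery T1 block (8 at 24) — 11 left.
Fill Psych T2 block (4 at 23) — 7 left.
Burn/T1 (20): +2 — 5 left.
Fill Onc T1 block (4 at 18) — 1 left.
1 remain; put them into ICU T1 at 12.
Total = 31×5 + 24×8 + 23×4 + 20×2 + 18×4 + 12×1 = 563.

563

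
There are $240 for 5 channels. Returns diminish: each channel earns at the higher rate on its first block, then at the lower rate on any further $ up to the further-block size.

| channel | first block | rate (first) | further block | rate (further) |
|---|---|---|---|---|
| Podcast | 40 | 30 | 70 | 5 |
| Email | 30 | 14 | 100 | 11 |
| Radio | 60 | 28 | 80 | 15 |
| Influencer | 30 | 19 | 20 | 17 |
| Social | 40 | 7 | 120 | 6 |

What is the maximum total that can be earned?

Rank every tier by rate: Podcast/tier1 30 > Radio/tier1 28 > Influencer/tier1 19 > Influencer/tier2 17 > Radio/tier2 15 > Email/tier1 14 > Email/tier2 11 > Social/tier1 7 > Social/tier2 6 > Podcast/tier2 5.
Podcast/tier1 (30): +40 — 200 left.
Radio tier1 at 28: fill all 60 — 140 left.
Fill Influencer tier1 block (30 at 19) — 110 left.
Influencer/tier2 (17): +20 — 90 left.
Fill Radio tier2 block (80 at 15) — 10 left.
Email tier1 at 14: only 10 left, fill 10.
Total = 30×40 + 28×60 + 19×30 + 17×20 + 15×80 + 14×10 = 5130.

5130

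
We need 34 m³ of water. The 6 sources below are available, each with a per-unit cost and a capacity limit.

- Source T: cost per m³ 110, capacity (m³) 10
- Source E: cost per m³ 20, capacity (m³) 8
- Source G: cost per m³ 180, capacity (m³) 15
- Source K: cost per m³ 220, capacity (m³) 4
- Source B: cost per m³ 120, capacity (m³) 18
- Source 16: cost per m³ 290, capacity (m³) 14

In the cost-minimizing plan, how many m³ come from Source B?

Cheapest first:
Source E (20): use full 8 — 26 m³ to go.
Source T at 110: take all 10 m³ — 16 still needed.
Take 16 from Source B at 120 to finish.
Source G, Source K, Source 16: unused.

16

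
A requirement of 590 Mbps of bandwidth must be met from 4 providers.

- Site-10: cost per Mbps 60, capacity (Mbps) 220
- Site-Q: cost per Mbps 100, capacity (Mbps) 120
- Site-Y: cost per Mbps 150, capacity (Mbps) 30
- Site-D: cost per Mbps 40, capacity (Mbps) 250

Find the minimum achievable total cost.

35200

Use providers in increasing cost order.
Site-D (40): use full 250 → 340 Mbps to go.
Take 220 from Site-10 at 60 → need 120 more.
Site-Q (100): use full 120 → 0 Mbps to go.
Site-Y: unused.
Cost = 250×40 + 220×60 + 120×100 = 35200.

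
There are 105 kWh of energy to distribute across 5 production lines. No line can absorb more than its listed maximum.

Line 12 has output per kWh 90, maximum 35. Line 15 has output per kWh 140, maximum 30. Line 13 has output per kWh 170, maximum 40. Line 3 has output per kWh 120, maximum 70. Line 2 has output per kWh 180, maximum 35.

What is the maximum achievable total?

Rank by output per kWh: Line 2 180 > Line 13 170 > Line 15 140 > Line 3 120 > Line 12 90.
Line 2: +35 to 35 (cap) → 70 left.
Give Line 13 40 to hit its cap of 40 → 30 left.
Line 15: +30 to 30 (cap) → 0 left.
Total = 140×30 + 170×40 + 180×35 = 17300.

17300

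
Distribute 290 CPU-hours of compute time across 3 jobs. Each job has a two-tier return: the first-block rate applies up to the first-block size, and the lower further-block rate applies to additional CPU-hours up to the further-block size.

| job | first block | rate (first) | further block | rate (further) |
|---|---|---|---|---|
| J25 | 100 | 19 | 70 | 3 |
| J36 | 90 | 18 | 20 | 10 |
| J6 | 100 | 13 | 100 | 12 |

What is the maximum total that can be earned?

4820

Order all 6 blocks by rate: J25/first 19 > J36/first 18 > J6/first 13 > J6/second 12 > J36/second 10 > J25/second 3.
J25 first at 19: fill all 100 — 190 left.
J36/first (18): +90 — 100 left.
J6 first at 13: fill all 100 — 0 left.
Total = 19×100 + 18×90 + 13×100 = 4820.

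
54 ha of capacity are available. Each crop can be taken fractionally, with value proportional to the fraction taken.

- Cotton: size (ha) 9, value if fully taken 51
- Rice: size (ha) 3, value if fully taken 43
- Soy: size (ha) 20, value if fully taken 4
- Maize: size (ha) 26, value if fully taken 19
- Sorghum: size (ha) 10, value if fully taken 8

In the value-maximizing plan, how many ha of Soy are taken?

Sort by value density: Rice 43/3≈14.3, Cotton 51/9≈5.67, Sorghum 8/10≈0.8, Maize 19/26≈0.731, Soy 4/20≈0.2.
Rice: take in full, 3 ha for value 43 ; 51 left.
All 9 ha of Cotton fit (value 51) ; 42 remain.
All 10 ha of Sorghum fit (value 8) ; 32 remain.
Maize: take in full, 26 ha for value 19 ; 6 left.
Fill the last 6 ha with part of Soy: 6/20 of it earns 1.2.

6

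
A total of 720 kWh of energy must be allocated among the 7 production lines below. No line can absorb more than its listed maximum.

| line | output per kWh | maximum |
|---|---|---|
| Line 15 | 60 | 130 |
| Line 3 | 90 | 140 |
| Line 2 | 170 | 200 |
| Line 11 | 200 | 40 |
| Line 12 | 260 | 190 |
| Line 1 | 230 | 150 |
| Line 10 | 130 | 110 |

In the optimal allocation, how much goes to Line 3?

30

Highest output per kWh first: Line 12 260 > Line 1 230 > Line 11 200 > Line 2 170 > Line 10 130 > Line 3 90 > Line 15 60.
Give Line 12 190 to hit its cap of 190 → 530 left.
Line 1 takes 150 to reach its cap of 150 → 380 left.
Line 11: +40 to 40 (cap) → 340 left.
Line 2 takes 200 to reach its cap of 200 → 140 left.
Line 10: +110 to 110 (cap) → 30 left.
Line 3 has room for 140 but only 30 remain, so it gets 30.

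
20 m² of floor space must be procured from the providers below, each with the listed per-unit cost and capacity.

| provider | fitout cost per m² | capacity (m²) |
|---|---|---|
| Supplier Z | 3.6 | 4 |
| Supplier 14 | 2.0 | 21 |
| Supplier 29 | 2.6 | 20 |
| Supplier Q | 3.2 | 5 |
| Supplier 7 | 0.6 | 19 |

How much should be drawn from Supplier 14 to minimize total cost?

Use providers in increasing cost order.
Supplier 7 (0.6): use full 19 → 1 m² to go.
Supplier 14 (2.0): take the remaining 1 → done.
Supplier 29, Supplier Q, Supplier Z: unused.

1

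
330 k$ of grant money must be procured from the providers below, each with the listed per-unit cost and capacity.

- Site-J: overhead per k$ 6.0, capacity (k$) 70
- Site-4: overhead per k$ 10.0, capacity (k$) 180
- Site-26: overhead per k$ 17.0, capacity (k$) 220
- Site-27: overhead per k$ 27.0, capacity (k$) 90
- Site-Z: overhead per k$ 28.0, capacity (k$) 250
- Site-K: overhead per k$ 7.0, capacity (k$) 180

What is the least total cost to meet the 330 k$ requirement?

Use providers in increasing cost order.
Site-J (6.0): use full 70 → 260 k$ to go.
Take 180 from Site-K at 7.0 → need 80 more.
Take 80 from Site-4 at 10.0 to finish.
Site-26, Site-27, Site-Z: unused.
Cost = 70×6.0 + 180×7.0 + 80×10.0 = 2480.

2480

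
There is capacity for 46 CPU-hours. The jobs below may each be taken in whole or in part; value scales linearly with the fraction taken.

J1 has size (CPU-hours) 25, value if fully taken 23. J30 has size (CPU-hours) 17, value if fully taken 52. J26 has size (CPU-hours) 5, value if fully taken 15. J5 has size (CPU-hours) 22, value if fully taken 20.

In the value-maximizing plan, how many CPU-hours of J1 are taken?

Sort by value density: J30 52/17≈3.06, J26 15/5≈3, J1 23/25≈0.92, J5 20/22≈0.909.
All 17 CPU-hours of J30 fit (value 52) → 29 remain.
J26: take in full, 5 CPU-hours for value 15 → 24 left.
Only 24 CPU-hours remain; take 24/25 of J1 for value 23×24/25 = 22.08.

24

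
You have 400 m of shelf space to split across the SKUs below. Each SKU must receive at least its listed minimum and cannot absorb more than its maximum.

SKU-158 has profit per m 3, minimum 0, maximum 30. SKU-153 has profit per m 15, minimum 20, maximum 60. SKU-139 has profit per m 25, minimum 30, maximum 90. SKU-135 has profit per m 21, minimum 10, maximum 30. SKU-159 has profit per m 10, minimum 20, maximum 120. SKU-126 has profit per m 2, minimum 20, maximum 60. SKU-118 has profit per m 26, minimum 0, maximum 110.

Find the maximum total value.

7580

Meeting every minimum uses 0+20+30+10+20+20+0 = 100 m, leaving 300.
Order the SKUs by profit per m: SKU-118 26 > SKU-139 25 > SKU-135 21 > SKU-153 15 > SKU-159 10 > SKU-158 3 > SKU-126 2.
Give SKU-118 110 more to hit its cap of 110 ; 190 left.
SKU-139: +60 to 90 (cap) ; 130 left.
SKU-135 takes 20 more to reach its cap of 30 ; 110 left.
Give SKU-153 40 more to hit its cap of 60 ; 70 left.
SKU-159: +70 (room for 100) → 90. Pool exhausted.
Total = 15×60 + 25×90 + 21×30 + 10×90 + 2×20 + 26×110 = 7580.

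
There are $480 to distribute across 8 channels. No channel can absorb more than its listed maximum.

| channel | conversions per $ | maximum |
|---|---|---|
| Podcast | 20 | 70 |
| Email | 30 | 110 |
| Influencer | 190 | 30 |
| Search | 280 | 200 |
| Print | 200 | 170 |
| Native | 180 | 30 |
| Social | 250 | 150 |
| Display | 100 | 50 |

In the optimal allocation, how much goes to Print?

130

Rank by conversions per $: Search 280 > Social 250 > Print 200 > Influencer 190 > Native 180 > Display 100 > Email 30 > Podcast 20.
Give Search 200 to hit its cap of 200 → 280 left.
Social: +150 to 150 (cap) → 130 left.
Print has room for 170 but only 130 remain, so it gets 130.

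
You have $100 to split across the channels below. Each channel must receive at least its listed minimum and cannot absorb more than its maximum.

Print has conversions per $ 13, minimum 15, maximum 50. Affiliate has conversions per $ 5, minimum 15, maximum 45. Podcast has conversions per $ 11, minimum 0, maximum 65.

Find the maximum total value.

1110

Meeting every minimum uses 15+15+0 = 30 $, leaving 70.
Highest conversions per $ first: Print 13 > Podcast 11 > Affiliate 5.
Print: +35 to 50 (cap) → 35 left.
Podcast: +35 (room for 65) → 35. Pool exhausted.
Total = 13×50 + 5×15 + 11×35 = 1110.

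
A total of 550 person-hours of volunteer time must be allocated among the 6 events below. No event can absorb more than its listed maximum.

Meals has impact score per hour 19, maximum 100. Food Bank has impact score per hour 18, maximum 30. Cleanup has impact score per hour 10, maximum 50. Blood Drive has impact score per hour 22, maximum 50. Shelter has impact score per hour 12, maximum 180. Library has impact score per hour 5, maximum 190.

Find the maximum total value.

Highest impact score per hour first: Blood Drive 22 > Meals 19 > Food Bank 18 > Shelter 12 > Cleanup 10 > Library 5.
Blood Drive: +50 to 50 (cap) → 500 left.
Give Meals 100 to hit its cap of 100 → 400 left.
Food Bank: +30 to 30 (cap) → 370 left.
Shelter: +180 to 180 (cap) → 190 left.
Cleanup takes 50 to reach its cap of 50 → 140 left.
Only 140 left; Library takes them to reach 140.
Total = 19×100 + 18×30 + 10×50 + 22×50 + 12×180 + 5×140 = 6900.

6900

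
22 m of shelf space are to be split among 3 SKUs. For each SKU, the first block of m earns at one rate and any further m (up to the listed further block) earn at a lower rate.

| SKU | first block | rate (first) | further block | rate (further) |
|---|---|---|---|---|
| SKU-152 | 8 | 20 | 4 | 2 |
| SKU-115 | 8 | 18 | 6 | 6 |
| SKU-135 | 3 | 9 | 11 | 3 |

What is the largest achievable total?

Rank every tier by rate: SKU-152/first 20 > SKU-115/first 18 > SKU-135/first 9 > SKU-115/second 6 > SKU-135/second 3 > SKU-152/second 2.
SKU-152/first (20): +8 ; 14 left.
Fill SKU-115 first block (8 at 18) ; 6 left.
SKU-135/first (9): +3 ; 3 left.
SKU-115 second at 6: only 3 left, fill 3.
Total = 20×8 + 18×8 + 9×3 + 6×3 = 349.

349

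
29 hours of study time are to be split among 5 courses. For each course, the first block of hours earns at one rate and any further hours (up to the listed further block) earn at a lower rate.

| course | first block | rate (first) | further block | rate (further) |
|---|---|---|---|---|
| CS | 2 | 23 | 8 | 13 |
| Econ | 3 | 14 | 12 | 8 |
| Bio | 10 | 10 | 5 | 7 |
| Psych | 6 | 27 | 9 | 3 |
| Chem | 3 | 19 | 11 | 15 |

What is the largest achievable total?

524

Order all 10 blocks by rate: Psych/tier1 27 > CS/tier1 23 > Chem/tier1 19 > Chem/tier2 15 > Econ/tier1 14 > CS/tier2 13 > Bio/tier1 10 > Econ/tier2 8 > Bio/tier2 7 > Psych/tier2 3.
Fill Psych tier1 block (6 at 27) ; 23 left.
CS/tier1 (23): +2 ; 21 left.
Chem/tier1 (19): +3 ; 18 left.
Fill Chem tier2 block (11 at 15) ; 7 left.
Econ/tier1 (14): +3 ; 4 left.
4 remain; put them into CS tier2 at 13.
Total = 27×6 + 23×2 + 19×3 + 15×11 + 14×3 + 13×4 = 524.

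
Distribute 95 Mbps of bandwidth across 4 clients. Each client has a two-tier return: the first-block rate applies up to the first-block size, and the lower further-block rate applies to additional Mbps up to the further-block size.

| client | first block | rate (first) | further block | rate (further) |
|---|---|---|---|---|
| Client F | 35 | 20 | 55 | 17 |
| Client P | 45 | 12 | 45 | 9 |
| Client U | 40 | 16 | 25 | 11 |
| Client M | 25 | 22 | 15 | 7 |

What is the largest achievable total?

1845

Rank every tier by rate: Client M/tier1 22 > Client F/tier1 20 > Client F/tier2 17 > Client U/tier1 16 > Client P/tier1 12 > Client U/tier2 11 > Client P/tier2 9 > Client M/tier2 7.
Fill Client M tier1 block (25 at 22) → 70 left.
Fill Client F tier1 block (35 at 20) → 35 left.
Client F/tier2: +35 of 55 at 17; pool empty.
Total = 22×25 + 20×35 + 17×35 = 1845.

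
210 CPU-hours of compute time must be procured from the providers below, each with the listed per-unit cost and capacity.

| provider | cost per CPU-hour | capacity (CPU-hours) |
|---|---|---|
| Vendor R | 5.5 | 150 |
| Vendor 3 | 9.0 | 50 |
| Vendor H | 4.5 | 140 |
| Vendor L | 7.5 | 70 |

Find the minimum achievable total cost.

1015

Use providers in increasing cost order.
Vendor H at 4.5: take all 140 CPU-hours ; 70 still needed.
Vendor R (5.5): take the remaining 70 ; done.
Vendor L, Vendor 3: unused.
Cost = 140×4.5 + 70×5.5 = 1015.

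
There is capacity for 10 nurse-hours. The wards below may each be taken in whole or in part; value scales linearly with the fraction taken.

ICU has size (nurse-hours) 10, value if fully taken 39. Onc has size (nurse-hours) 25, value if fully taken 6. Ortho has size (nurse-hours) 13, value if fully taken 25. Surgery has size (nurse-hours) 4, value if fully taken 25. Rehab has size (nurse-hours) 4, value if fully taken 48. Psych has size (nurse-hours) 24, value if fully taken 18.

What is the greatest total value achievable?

80.8

Rank by value-to-size ratio: Rehab 48/4≈12, Surgery 25/4≈6.25, ICU 39/10≈3.9, Ortho 25/13≈1.92, Psych 18/24≈0.75, Onc 6/25≈0.24.
Take all of Rehab (4 nurse-hours, value 48) — 6 nurse-hours left.
All 4 nurse-hours of Surgery fit (value 25) — 2 remain.
2 nurse-hours left: a 2/10 share of ICU gives 39×2/10 = 7.8.
Total value = 80.8.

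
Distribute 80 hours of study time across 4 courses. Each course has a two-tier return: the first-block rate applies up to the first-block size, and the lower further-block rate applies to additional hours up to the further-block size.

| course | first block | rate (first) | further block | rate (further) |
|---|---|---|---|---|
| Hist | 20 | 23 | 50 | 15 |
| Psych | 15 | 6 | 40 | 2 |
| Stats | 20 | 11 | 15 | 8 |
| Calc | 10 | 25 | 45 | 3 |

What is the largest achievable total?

1460

Order all 8 blocks by rate: Calc/first 25 > Hist/first 23 > Hist/second 15 > Stats/first 11 > Stats/second 8 > Psych/first 6 > Calc/second 3 > Psych/second 2.
Calc/first (25): +10 ; 70 left.
Hist/first (23): +20 ; 50 left.
Hist/second (15): +50 ; 0 left.
Total = 25×10 + 23×20 + 15×50 = 1460.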